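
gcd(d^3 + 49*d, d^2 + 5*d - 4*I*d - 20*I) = 1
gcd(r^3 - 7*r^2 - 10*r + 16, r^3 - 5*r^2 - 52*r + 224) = r - 8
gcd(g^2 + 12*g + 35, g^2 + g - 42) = g + 7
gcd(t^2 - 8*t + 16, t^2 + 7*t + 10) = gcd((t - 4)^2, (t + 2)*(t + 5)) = 1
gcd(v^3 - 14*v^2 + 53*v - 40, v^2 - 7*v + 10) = v - 5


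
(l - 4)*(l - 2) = l^2 - 6*l + 8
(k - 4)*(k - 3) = k^2 - 7*k + 12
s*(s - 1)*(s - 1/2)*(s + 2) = s^4 + s^3/2 - 5*s^2/2 + s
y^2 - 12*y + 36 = (y - 6)^2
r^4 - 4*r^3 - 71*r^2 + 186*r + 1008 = (r - 8)*(r - 6)*(r + 3)*(r + 7)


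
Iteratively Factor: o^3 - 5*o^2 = (o - 5)*(o^2) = o*(o - 5)*(o)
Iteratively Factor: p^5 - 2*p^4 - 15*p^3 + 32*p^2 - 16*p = (p + 4)*(p^4 - 6*p^3 + 9*p^2 - 4*p) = (p - 1)*(p + 4)*(p^3 - 5*p^2 + 4*p) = p*(p - 1)*(p + 4)*(p^2 - 5*p + 4) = p*(p - 4)*(p - 1)*(p + 4)*(p - 1)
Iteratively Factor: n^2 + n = (n)*(n + 1)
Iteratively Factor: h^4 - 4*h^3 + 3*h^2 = (h - 3)*(h^3 - h^2) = (h - 3)*(h - 1)*(h^2) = h*(h - 3)*(h - 1)*(h)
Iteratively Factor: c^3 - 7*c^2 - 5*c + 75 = (c - 5)*(c^2 - 2*c - 15) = (c - 5)*(c + 3)*(c - 5)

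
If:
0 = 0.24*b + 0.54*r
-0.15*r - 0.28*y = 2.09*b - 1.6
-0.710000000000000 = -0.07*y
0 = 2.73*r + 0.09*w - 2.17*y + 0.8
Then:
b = -0.61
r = 0.27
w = 227.40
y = 10.14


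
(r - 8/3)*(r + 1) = r^2 - 5*r/3 - 8/3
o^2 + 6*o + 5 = (o + 1)*(o + 5)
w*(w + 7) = w^2 + 7*w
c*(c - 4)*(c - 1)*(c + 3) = c^4 - 2*c^3 - 11*c^2 + 12*c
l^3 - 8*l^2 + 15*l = l*(l - 5)*(l - 3)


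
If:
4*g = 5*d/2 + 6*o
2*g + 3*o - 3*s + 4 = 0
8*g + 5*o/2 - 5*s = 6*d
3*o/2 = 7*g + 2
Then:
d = -16/11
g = -2/11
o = 16/33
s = 56/33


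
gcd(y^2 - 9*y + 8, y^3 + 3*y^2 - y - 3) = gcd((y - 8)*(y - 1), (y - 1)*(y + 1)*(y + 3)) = y - 1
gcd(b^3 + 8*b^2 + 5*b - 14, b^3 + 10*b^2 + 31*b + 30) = b + 2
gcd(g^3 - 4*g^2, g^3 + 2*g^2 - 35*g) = g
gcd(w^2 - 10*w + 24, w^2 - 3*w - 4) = w - 4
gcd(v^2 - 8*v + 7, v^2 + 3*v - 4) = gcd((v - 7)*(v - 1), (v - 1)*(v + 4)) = v - 1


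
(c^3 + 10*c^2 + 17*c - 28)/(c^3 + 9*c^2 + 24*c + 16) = (c^2 + 6*c - 7)/(c^2 + 5*c + 4)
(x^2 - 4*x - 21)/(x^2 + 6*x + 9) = (x - 7)/(x + 3)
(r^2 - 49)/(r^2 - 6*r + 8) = (r^2 - 49)/(r^2 - 6*r + 8)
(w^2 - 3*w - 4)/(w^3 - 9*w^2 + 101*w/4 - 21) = 4*(w + 1)/(4*w^2 - 20*w + 21)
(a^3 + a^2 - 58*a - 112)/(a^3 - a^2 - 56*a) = (a + 2)/a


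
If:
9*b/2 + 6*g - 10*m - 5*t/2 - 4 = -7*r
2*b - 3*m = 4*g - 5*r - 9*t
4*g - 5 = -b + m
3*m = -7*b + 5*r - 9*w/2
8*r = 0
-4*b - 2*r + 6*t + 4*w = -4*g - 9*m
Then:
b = 16395/14377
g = 65187/57508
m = 9697/14377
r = 0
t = 6832/14377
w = -31968/14377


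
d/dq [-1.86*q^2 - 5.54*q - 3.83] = -3.72*q - 5.54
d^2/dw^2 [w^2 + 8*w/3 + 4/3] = 2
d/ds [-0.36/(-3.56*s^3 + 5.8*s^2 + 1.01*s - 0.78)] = (-3.8448*s^2 + 4.176*s + 0.3636)/(3.56*s^3 - 5.8*s^2 - 1.01*s + 0.78)^2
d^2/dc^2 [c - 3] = 0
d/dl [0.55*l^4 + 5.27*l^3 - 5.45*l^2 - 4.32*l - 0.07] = 2.2*l^3 + 15.81*l^2 - 10.9*l - 4.32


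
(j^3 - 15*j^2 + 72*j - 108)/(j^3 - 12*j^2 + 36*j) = (j - 3)/j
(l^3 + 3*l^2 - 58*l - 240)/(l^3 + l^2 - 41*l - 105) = (l^2 - 2*l - 48)/(l^2 - 4*l - 21)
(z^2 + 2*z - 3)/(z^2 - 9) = (z - 1)/(z - 3)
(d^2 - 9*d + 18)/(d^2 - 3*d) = (d - 6)/d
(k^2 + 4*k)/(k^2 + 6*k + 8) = k/(k + 2)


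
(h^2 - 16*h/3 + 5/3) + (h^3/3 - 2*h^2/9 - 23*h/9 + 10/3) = h^3/3 + 7*h^2/9 - 71*h/9 + 5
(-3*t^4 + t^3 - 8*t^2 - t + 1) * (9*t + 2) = -27*t^5 + 3*t^4 - 70*t^3 - 25*t^2 + 7*t + 2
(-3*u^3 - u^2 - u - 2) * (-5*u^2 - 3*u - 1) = 15*u^5 + 14*u^4 + 11*u^3 + 14*u^2 + 7*u + 2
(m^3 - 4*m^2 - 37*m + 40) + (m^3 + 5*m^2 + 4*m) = 2*m^3 + m^2 - 33*m + 40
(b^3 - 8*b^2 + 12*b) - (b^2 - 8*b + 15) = b^3 - 9*b^2 + 20*b - 15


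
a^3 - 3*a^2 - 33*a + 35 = (a - 7)*(a - 1)*(a + 5)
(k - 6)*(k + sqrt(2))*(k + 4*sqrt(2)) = k^3 - 6*k^2 + 5*sqrt(2)*k^2 - 30*sqrt(2)*k + 8*k - 48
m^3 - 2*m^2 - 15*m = m*(m - 5)*(m + 3)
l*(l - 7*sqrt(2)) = l^2 - 7*sqrt(2)*l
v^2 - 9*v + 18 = (v - 6)*(v - 3)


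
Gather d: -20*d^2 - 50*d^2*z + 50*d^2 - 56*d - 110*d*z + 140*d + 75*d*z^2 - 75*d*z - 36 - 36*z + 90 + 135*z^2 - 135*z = d^2*(30 - 50*z) + d*(75*z^2 - 185*z + 84) + 135*z^2 - 171*z + 54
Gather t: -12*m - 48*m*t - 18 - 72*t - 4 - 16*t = -12*m + t*(-48*m - 88) - 22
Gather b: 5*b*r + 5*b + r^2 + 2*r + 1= b*(5*r + 5) + r^2 + 2*r + 1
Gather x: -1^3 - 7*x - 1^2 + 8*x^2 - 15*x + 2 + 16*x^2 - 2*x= 24*x^2 - 24*x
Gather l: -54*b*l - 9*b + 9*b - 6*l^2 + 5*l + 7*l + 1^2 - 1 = -6*l^2 + l*(12 - 54*b)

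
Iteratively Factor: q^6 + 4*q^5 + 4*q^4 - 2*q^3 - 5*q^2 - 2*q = (q + 2)*(q^5 + 2*q^4 - 2*q^2 - q) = (q - 1)*(q + 2)*(q^4 + 3*q^3 + 3*q^2 + q) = (q - 1)*(q + 1)*(q + 2)*(q^3 + 2*q^2 + q) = (q - 1)*(q + 1)^2*(q + 2)*(q^2 + q) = (q - 1)*(q + 1)^3*(q + 2)*(q)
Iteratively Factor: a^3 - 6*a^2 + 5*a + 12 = (a - 4)*(a^2 - 2*a - 3) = (a - 4)*(a - 3)*(a + 1)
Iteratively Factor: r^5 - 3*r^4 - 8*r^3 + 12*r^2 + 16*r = (r - 2)*(r^4 - r^3 - 10*r^2 - 8*r) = (r - 2)*(r + 1)*(r^3 - 2*r^2 - 8*r) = (r - 2)*(r + 1)*(r + 2)*(r^2 - 4*r) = (r - 4)*(r - 2)*(r + 1)*(r + 2)*(r)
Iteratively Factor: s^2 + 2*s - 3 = (s + 3)*(s - 1)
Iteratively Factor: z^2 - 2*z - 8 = (z + 2)*(z - 4)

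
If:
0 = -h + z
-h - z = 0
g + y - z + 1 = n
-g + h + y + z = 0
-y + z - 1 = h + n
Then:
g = -2/3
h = 0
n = -1/3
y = -2/3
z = 0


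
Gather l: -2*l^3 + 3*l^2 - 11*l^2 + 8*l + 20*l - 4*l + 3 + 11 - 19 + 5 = -2*l^3 - 8*l^2 + 24*l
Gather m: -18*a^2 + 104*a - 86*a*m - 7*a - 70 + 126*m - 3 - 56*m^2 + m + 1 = -18*a^2 + 97*a - 56*m^2 + m*(127 - 86*a) - 72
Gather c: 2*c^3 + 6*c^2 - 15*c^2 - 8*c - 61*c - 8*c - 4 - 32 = 2*c^3 - 9*c^2 - 77*c - 36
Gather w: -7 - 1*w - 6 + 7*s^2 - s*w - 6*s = 7*s^2 - 6*s + w*(-s - 1) - 13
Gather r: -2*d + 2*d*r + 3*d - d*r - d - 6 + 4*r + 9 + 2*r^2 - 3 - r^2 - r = r^2 + r*(d + 3)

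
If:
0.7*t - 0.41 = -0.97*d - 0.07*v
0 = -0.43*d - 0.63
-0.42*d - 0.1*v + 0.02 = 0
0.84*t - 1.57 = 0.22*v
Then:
No Solution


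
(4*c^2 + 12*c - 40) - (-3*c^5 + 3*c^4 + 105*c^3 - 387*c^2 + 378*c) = 3*c^5 - 3*c^4 - 105*c^3 + 391*c^2 - 366*c - 40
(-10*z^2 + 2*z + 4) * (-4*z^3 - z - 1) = 40*z^5 - 8*z^4 - 6*z^3 + 8*z^2 - 6*z - 4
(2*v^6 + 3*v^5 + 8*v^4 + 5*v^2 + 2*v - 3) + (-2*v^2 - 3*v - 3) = 2*v^6 + 3*v^5 + 8*v^4 + 3*v^2 - v - 6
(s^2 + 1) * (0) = 0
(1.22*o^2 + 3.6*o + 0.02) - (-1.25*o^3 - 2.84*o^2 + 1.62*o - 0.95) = 1.25*o^3 + 4.06*o^2 + 1.98*o + 0.97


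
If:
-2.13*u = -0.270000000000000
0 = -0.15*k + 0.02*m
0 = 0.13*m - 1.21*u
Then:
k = 0.16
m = 1.18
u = 0.13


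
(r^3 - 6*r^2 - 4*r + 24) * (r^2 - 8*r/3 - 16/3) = r^5 - 26*r^4/3 + 20*r^3/3 + 200*r^2/3 - 128*r/3 - 128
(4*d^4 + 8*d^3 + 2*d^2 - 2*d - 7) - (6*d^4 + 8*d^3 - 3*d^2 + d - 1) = -2*d^4 + 5*d^2 - 3*d - 6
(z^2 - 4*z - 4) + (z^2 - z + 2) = 2*z^2 - 5*z - 2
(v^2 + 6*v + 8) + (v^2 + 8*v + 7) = 2*v^2 + 14*v + 15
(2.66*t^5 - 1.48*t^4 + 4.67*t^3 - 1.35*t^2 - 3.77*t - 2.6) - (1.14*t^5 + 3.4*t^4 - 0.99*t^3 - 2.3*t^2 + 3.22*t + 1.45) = 1.52*t^5 - 4.88*t^4 + 5.66*t^3 + 0.95*t^2 - 6.99*t - 4.05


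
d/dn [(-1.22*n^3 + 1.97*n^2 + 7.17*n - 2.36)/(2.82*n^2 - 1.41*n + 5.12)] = (-3.4404*n^4 + 3.4404*n^3 - 41.7363*n^2 + 33.4832*n + 33.3828)/(7.9524*n^4 - 7.9524*n^3 + 30.8649*n^2 - 14.4384*n + 26.2144)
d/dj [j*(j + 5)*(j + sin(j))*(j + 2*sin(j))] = j*(j + 5)*(j + sin(j))*(2*cos(j) + 1) + j*(j + 5)*(j + 2*sin(j))*(cos(j) + 1) + j*(j + sin(j))*(j + 2*sin(j)) + (j + 5)*(j + sin(j))*(j + 2*sin(j))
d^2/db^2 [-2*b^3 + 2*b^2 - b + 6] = 4 - 12*b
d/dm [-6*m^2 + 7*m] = 7 - 12*m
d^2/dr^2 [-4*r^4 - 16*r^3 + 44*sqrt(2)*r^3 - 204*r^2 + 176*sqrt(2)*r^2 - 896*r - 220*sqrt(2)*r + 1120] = -48*r^2 - 96*r + 264*sqrt(2)*r - 408 + 352*sqrt(2)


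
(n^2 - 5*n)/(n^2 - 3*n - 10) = n/(n + 2)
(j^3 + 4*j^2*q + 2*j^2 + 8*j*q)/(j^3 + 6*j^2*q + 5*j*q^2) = (j^2 + 4*j*q + 2*j + 8*q)/(j^2 + 6*j*q + 5*q^2)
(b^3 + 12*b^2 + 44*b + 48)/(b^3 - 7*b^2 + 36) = (b^2 + 10*b + 24)/(b^2 - 9*b + 18)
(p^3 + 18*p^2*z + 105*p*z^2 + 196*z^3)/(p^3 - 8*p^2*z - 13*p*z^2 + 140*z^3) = (p^2 + 14*p*z + 49*z^2)/(p^2 - 12*p*z + 35*z^2)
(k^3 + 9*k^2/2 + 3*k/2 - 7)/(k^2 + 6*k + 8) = (2*k^2 + 5*k - 7)/(2*(k + 4))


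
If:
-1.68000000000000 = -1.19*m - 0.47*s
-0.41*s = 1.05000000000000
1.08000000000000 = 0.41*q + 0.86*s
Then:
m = 2.42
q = 8.01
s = -2.56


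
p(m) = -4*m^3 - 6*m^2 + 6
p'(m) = -12*m^2 - 12*m = 12*m*(-m - 1)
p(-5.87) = 608.31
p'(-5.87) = -343.04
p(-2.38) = 25.94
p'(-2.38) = -39.41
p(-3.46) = 99.86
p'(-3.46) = -102.14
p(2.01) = -50.72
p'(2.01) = -72.60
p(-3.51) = 105.05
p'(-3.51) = -105.72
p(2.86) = -136.65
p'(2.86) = -132.48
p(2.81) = -130.13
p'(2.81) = -128.47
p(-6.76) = 967.48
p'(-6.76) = -467.25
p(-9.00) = 2436.00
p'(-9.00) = -864.00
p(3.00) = -156.00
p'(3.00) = -144.00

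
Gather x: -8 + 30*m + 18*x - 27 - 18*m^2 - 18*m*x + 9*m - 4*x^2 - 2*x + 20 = -18*m^2 + 39*m - 4*x^2 + x*(16 - 18*m) - 15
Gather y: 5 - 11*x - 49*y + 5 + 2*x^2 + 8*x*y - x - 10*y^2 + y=2*x^2 - 12*x - 10*y^2 + y*(8*x - 48) + 10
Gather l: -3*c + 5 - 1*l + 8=-3*c - l + 13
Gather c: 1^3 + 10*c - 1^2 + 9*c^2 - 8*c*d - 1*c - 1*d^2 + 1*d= 9*c^2 + c*(9 - 8*d) - d^2 + d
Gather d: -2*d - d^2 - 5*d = -d^2 - 7*d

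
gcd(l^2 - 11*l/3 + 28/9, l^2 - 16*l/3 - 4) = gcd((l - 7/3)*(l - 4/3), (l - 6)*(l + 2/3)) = 1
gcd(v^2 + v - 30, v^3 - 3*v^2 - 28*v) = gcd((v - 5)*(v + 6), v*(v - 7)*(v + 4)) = 1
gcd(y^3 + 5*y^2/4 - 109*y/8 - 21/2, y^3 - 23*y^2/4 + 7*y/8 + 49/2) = y - 7/2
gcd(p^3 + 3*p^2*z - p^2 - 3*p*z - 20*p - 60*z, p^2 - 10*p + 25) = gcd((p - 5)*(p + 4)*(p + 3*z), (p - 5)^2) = p - 5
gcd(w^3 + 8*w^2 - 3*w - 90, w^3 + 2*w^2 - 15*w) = w^2 + 2*w - 15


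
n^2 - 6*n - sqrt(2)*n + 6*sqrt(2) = (n - 6)*(n - sqrt(2))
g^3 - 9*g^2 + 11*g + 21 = (g - 7)*(g - 3)*(g + 1)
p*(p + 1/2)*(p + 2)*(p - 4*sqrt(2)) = p^4 - 4*sqrt(2)*p^3 + 5*p^3/2 - 10*sqrt(2)*p^2 + p^2 - 4*sqrt(2)*p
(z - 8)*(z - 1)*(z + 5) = z^3 - 4*z^2 - 37*z + 40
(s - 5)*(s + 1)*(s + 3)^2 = s^4 + 2*s^3 - 20*s^2 - 66*s - 45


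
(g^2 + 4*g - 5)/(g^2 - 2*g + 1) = (g + 5)/(g - 1)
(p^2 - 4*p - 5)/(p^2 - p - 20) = (p + 1)/(p + 4)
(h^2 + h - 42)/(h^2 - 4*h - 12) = (h + 7)/(h + 2)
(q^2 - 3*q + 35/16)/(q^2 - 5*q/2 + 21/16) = (4*q - 5)/(4*q - 3)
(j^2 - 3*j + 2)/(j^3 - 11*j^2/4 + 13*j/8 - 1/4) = 8*(j - 1)/(8*j^2 - 6*j + 1)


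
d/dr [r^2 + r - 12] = 2*r + 1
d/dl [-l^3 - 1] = -3*l^2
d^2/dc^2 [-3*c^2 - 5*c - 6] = -6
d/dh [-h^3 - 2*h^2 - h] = -3*h^2 - 4*h - 1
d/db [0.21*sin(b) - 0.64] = 0.21*cos(b)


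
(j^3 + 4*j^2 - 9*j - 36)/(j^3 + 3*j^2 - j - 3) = (j^2 + j - 12)/(j^2 - 1)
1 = 1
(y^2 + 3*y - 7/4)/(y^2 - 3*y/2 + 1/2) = (y + 7/2)/(y - 1)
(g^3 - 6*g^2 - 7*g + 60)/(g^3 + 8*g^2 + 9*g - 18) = (g^2 - 9*g + 20)/(g^2 + 5*g - 6)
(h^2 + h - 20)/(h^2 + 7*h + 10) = (h - 4)/(h + 2)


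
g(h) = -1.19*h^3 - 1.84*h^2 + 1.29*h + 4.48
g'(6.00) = -149.31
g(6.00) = -311.06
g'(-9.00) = -254.76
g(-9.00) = 711.34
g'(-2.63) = -13.72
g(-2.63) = 10.01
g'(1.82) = -17.23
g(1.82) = -6.44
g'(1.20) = -8.27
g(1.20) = 1.32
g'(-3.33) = -26.04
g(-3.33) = 23.72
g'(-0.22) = 1.93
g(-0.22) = 4.12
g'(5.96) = -147.45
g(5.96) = -305.12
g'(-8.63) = -232.83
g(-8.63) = 621.17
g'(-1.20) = 0.57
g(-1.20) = 2.34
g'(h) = -3.57*h^2 - 3.68*h + 1.29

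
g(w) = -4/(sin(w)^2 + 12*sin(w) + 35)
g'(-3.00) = -0.04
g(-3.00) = -0.12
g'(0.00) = 0.04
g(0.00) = -0.11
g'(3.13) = -0.04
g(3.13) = -0.11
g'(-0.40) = 0.04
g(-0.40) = -0.13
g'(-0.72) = 0.04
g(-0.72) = -0.15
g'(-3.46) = -0.03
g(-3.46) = -0.10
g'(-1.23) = 0.02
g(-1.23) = -0.16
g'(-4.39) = -0.01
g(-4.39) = -0.08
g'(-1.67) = -0.01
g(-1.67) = -0.17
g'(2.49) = -0.02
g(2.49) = -0.09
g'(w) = -4*(-2*sin(w)*cos(w) - 12*cos(w))/(sin(w)^2 + 12*sin(w) + 35)^2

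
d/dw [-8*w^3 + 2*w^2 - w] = -24*w^2 + 4*w - 1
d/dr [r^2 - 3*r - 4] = 2*r - 3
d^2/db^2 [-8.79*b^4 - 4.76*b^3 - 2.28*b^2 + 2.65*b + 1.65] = -105.48*b^2 - 28.56*b - 4.56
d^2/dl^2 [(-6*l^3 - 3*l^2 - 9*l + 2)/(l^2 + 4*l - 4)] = 2*(-117*l^3 + 258*l^2 - 372*l - 152)/(l^6 + 12*l^5 + 36*l^4 - 32*l^3 - 144*l^2 + 192*l - 64)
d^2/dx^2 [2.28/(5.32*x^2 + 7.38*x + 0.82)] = (-129.058944*x^2 - 179.032896*x + 2.28*(10.64*x + 7.38)*(21.28*x + 14.76) - 19.892544)/(5.32*x^2 + 7.38*x + 0.82)^3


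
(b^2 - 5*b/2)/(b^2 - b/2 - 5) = b/(b + 2)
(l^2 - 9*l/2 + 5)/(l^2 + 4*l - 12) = (l - 5/2)/(l + 6)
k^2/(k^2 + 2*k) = k/(k + 2)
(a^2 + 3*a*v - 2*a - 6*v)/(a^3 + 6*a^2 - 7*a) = (a^2 + 3*a*v - 2*a - 6*v)/(a*(a^2 + 6*a - 7))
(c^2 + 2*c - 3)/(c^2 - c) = (c + 3)/c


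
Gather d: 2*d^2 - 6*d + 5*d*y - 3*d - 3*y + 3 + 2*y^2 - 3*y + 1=2*d^2 + d*(5*y - 9) + 2*y^2 - 6*y + 4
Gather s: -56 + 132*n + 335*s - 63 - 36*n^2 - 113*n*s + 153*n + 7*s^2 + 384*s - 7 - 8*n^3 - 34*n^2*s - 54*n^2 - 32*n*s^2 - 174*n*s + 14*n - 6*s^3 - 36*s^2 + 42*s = -8*n^3 - 90*n^2 + 299*n - 6*s^3 + s^2*(-32*n - 29) + s*(-34*n^2 - 287*n + 761) - 126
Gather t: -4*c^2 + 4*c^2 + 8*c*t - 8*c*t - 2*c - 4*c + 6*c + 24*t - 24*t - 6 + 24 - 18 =0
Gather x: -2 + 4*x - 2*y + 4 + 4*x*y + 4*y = x*(4*y + 4) + 2*y + 2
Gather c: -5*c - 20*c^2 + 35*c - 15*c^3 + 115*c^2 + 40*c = -15*c^3 + 95*c^2 + 70*c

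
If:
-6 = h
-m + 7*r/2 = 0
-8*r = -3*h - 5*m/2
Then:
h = -6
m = 84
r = 24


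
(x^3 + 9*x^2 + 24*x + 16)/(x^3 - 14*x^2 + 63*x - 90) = (x^3 + 9*x^2 + 24*x + 16)/(x^3 - 14*x^2 + 63*x - 90)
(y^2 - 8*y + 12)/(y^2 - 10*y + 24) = (y - 2)/(y - 4)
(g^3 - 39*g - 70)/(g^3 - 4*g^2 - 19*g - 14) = (g + 5)/(g + 1)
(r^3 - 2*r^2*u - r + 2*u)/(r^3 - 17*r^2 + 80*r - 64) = (r^2 - 2*r*u + r - 2*u)/(r^2 - 16*r + 64)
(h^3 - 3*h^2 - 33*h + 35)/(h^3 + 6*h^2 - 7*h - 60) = (h^2 - 8*h + 7)/(h^2 + h - 12)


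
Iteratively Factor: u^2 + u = (u)*(u + 1)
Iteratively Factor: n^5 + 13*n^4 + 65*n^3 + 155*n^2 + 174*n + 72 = (n + 3)*(n^4 + 10*n^3 + 35*n^2 + 50*n + 24) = (n + 3)^2*(n^3 + 7*n^2 + 14*n + 8) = (n + 1)*(n + 3)^2*(n^2 + 6*n + 8) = (n + 1)*(n + 2)*(n + 3)^2*(n + 4)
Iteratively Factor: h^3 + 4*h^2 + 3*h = (h + 1)*(h^2 + 3*h) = (h + 1)*(h + 3)*(h)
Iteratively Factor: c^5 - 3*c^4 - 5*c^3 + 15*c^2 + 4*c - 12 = (c + 1)*(c^4 - 4*c^3 - c^2 + 16*c - 12) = (c - 2)*(c + 1)*(c^3 - 2*c^2 - 5*c + 6) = (c - 2)*(c + 1)*(c + 2)*(c^2 - 4*c + 3) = (c - 2)*(c - 1)*(c + 1)*(c + 2)*(c - 3)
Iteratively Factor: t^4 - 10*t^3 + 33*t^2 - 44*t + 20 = (t - 2)*(t^3 - 8*t^2 + 17*t - 10) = (t - 5)*(t - 2)*(t^2 - 3*t + 2) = (t - 5)*(t - 2)*(t - 1)*(t - 2)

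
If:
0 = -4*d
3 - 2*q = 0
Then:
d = 0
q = 3/2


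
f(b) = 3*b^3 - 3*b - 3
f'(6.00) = 321.00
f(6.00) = 627.00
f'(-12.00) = 1293.00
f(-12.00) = -5151.00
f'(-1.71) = 23.32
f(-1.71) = -12.87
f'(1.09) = 7.69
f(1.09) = -2.38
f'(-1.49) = 16.98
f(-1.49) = -8.45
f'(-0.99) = 5.82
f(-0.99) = -2.94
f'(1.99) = 32.64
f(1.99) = 14.67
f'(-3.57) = 111.70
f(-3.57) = -128.79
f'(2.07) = 35.56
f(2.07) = 17.40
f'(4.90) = 213.09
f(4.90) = 335.25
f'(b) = 9*b^2 - 3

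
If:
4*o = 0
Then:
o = 0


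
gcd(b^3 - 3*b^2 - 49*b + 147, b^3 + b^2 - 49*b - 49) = b^2 - 49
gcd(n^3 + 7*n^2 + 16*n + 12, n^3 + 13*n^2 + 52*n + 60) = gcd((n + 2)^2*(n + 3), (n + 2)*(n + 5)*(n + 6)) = n + 2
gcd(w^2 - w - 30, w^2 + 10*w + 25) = w + 5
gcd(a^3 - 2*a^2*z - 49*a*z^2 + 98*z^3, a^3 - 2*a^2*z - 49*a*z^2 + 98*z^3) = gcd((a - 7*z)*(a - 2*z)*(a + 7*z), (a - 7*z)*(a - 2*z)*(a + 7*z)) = a^3 - 2*a^2*z - 49*a*z^2 + 98*z^3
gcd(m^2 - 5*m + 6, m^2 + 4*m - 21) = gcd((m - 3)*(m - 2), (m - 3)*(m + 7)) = m - 3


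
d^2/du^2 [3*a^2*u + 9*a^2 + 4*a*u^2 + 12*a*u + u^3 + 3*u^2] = 8*a + 6*u + 6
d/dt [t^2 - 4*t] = 2*t - 4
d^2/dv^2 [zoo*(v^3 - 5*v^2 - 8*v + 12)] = zoo*(v + 1)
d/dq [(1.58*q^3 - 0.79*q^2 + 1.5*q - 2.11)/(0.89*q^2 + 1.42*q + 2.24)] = (1.4062*q^4 + 4.4872*q^3 + 8.1608*q^2 + 0.216599999999999*q + 6.3562)/(0.7921*q^4 + 2.5276*q^3 + 6.0036*q^2 + 6.3616*q + 5.0176)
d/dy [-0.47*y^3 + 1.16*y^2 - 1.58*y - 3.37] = -1.41*y^2 + 2.32*y - 1.58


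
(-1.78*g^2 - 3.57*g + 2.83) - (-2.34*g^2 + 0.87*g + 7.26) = 0.56*g^2 - 4.44*g - 4.43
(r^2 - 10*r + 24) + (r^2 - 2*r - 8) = 2*r^2 - 12*r + 16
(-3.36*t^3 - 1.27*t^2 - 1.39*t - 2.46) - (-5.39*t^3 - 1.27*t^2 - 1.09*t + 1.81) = 2.03*t^3 - 0.3*t - 4.27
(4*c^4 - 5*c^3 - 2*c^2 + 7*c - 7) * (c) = 4*c^5 - 5*c^4 - 2*c^3 + 7*c^2 - 7*c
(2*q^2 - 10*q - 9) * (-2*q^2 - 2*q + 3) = -4*q^4 + 16*q^3 + 44*q^2 - 12*q - 27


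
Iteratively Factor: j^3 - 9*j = (j - 3)*(j^2 + 3*j) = j*(j - 3)*(j + 3)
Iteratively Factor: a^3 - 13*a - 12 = (a - 4)*(a^2 + 4*a + 3) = (a - 4)*(a + 3)*(a + 1)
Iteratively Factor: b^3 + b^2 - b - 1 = (b + 1)*(b^2 - 1) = (b - 1)*(b + 1)*(b + 1)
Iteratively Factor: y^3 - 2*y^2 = (y)*(y^2 - 2*y) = y^2*(y - 2)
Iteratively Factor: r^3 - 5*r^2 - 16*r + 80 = (r - 4)*(r^2 - r - 20) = (r - 4)*(r + 4)*(r - 5)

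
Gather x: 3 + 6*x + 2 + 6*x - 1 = 12*x + 4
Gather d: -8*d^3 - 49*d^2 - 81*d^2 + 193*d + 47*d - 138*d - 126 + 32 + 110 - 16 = -8*d^3 - 130*d^2 + 102*d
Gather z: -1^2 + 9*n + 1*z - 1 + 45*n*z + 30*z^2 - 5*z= 9*n + 30*z^2 + z*(45*n - 4) - 2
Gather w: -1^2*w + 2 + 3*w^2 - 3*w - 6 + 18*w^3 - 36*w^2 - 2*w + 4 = 18*w^3 - 33*w^2 - 6*w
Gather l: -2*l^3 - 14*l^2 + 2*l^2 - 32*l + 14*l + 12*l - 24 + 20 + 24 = -2*l^3 - 12*l^2 - 6*l + 20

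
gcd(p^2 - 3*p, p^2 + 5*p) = p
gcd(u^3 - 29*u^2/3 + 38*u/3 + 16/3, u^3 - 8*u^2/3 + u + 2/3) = u^2 - 5*u/3 - 2/3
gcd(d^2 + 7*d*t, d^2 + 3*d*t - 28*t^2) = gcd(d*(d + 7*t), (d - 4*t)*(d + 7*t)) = d + 7*t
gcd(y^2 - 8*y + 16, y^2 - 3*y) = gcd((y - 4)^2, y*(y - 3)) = 1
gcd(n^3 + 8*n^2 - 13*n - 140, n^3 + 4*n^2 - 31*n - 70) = n + 7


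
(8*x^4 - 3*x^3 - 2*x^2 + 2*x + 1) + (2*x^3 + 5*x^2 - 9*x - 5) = 8*x^4 - x^3 + 3*x^2 - 7*x - 4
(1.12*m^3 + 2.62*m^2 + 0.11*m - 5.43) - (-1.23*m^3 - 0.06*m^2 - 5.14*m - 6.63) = 2.35*m^3 + 2.68*m^2 + 5.25*m + 1.2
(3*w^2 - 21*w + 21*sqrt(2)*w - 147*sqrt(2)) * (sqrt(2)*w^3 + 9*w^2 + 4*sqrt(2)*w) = 3*sqrt(2)*w^5 - 21*sqrt(2)*w^4 + 69*w^4 - 483*w^3 + 201*sqrt(2)*w^3 - 1407*sqrt(2)*w^2 + 168*w^2 - 1176*w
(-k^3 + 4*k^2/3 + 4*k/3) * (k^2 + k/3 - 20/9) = -k^5 + k^4 + 4*k^3 - 68*k^2/27 - 80*k/27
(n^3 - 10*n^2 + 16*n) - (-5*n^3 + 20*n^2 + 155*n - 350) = 6*n^3 - 30*n^2 - 139*n + 350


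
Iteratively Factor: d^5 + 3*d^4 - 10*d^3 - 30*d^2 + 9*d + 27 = (d - 1)*(d^4 + 4*d^3 - 6*d^2 - 36*d - 27) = (d - 1)*(d + 1)*(d^3 + 3*d^2 - 9*d - 27) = (d - 1)*(d + 1)*(d + 3)*(d^2 - 9) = (d - 3)*(d - 1)*(d + 1)*(d + 3)*(d + 3)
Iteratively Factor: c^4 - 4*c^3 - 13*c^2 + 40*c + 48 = (c + 1)*(c^3 - 5*c^2 - 8*c + 48) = (c + 1)*(c + 3)*(c^2 - 8*c + 16) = (c - 4)*(c + 1)*(c + 3)*(c - 4)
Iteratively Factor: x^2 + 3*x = (x + 3)*(x)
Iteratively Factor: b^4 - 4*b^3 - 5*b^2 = (b)*(b^3 - 4*b^2 - 5*b) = b^2*(b^2 - 4*b - 5) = b^2*(b - 5)*(b + 1)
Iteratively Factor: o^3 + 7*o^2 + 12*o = (o)*(o^2 + 7*o + 12) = o*(o + 4)*(o + 3)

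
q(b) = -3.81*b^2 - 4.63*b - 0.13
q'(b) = -7.62*b - 4.63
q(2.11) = -26.86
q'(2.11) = -20.71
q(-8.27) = -222.42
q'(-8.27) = 58.39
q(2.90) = -45.60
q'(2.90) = -26.73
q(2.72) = -40.91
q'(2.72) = -25.36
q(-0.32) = 0.96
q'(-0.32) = -2.19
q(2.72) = -40.91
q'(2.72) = -25.36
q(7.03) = -220.97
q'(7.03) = -58.20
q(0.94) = -7.85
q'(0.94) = -11.79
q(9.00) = -350.41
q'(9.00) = -73.21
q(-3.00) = -20.53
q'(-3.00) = 18.23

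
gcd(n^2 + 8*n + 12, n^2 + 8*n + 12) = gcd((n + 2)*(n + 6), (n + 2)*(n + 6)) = n^2 + 8*n + 12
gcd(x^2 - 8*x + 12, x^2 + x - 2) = 1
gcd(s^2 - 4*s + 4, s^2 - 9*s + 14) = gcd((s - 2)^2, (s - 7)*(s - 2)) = s - 2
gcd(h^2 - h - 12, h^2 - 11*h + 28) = h - 4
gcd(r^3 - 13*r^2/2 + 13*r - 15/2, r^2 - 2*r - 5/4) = r - 5/2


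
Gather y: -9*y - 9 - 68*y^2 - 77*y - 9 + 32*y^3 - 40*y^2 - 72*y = 32*y^3 - 108*y^2 - 158*y - 18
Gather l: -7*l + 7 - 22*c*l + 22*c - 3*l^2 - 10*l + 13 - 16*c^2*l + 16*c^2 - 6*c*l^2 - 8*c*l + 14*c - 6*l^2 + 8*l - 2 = 16*c^2 + 36*c + l^2*(-6*c - 9) + l*(-16*c^2 - 30*c - 9) + 18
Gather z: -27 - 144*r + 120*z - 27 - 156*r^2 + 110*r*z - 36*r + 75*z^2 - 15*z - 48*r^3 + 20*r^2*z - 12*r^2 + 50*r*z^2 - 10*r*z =-48*r^3 - 168*r^2 - 180*r + z^2*(50*r + 75) + z*(20*r^2 + 100*r + 105) - 54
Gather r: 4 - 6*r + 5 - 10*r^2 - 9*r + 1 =-10*r^2 - 15*r + 10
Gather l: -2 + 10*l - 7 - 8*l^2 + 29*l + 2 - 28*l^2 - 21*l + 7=-36*l^2 + 18*l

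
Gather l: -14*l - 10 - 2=-14*l - 12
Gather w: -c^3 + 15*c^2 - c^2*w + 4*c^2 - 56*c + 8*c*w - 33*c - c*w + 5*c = -c^3 + 19*c^2 - 84*c + w*(-c^2 + 7*c)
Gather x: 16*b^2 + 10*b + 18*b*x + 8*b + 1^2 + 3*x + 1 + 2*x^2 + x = 16*b^2 + 18*b + 2*x^2 + x*(18*b + 4) + 2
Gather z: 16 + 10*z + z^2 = z^2 + 10*z + 16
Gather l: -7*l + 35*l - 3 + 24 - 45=28*l - 24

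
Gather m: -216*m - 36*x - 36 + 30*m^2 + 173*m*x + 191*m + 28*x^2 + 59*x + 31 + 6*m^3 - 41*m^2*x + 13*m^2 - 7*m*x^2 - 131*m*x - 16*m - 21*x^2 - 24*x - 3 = 6*m^3 + m^2*(43 - 41*x) + m*(-7*x^2 + 42*x - 41) + 7*x^2 - x - 8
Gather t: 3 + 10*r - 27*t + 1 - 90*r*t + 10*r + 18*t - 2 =20*r + t*(-90*r - 9) + 2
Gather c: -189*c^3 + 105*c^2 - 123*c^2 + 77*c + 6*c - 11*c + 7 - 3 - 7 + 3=-189*c^3 - 18*c^2 + 72*c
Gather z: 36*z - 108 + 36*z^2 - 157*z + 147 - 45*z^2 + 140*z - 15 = -9*z^2 + 19*z + 24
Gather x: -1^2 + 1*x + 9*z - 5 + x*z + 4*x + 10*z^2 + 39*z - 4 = x*(z + 5) + 10*z^2 + 48*z - 10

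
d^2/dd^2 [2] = 0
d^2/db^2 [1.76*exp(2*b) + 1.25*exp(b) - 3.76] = (7.04*exp(b) + 1.25)*exp(b)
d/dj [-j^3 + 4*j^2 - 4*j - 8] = -3*j^2 + 8*j - 4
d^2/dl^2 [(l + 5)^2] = 2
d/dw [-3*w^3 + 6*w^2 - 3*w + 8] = -9*w^2 + 12*w - 3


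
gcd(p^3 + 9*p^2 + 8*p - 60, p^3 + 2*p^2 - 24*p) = p + 6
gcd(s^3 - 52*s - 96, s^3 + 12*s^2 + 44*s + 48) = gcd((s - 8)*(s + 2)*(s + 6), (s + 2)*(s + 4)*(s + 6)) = s^2 + 8*s + 12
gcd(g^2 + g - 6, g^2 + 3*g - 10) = g - 2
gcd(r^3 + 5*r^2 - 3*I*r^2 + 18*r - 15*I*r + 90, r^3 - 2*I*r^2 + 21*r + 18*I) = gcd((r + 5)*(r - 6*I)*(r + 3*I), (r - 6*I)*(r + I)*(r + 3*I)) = r^2 - 3*I*r + 18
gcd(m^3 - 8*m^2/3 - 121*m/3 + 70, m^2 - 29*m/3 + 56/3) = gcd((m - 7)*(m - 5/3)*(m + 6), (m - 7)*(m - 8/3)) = m - 7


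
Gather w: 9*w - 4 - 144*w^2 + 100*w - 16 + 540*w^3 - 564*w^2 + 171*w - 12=540*w^3 - 708*w^2 + 280*w - 32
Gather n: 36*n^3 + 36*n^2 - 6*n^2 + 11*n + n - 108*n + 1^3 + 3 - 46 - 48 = 36*n^3 + 30*n^2 - 96*n - 90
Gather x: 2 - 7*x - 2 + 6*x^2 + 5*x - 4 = 6*x^2 - 2*x - 4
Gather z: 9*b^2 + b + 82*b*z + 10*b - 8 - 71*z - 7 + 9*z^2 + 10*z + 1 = 9*b^2 + 11*b + 9*z^2 + z*(82*b - 61) - 14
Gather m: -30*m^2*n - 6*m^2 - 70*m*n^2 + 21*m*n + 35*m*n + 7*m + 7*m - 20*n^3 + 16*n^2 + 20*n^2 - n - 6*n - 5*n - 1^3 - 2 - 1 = m^2*(-30*n - 6) + m*(-70*n^2 + 56*n + 14) - 20*n^3 + 36*n^2 - 12*n - 4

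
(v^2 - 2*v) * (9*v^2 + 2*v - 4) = 9*v^4 - 16*v^3 - 8*v^2 + 8*v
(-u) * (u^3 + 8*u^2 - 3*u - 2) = -u^4 - 8*u^3 + 3*u^2 + 2*u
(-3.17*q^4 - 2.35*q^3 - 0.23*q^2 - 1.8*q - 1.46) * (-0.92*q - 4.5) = 2.9164*q^5 + 16.427*q^4 + 10.7866*q^3 + 2.691*q^2 + 9.4432*q + 6.57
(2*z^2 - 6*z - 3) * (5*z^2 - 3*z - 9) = 10*z^4 - 36*z^3 - 15*z^2 + 63*z + 27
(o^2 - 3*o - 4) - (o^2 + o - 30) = 26 - 4*o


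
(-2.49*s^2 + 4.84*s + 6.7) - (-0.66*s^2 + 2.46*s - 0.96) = -1.83*s^2 + 2.38*s + 7.66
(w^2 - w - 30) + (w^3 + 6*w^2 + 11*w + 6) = w^3 + 7*w^2 + 10*w - 24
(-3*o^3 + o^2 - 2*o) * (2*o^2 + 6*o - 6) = -6*o^5 - 16*o^4 + 20*o^3 - 18*o^2 + 12*o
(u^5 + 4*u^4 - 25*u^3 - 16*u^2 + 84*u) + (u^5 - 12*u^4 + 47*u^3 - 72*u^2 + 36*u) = 2*u^5 - 8*u^4 + 22*u^3 - 88*u^2 + 120*u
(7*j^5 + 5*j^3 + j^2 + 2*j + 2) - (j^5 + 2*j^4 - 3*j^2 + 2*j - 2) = 6*j^5 - 2*j^4 + 5*j^3 + 4*j^2 + 4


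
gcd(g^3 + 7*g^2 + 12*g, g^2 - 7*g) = g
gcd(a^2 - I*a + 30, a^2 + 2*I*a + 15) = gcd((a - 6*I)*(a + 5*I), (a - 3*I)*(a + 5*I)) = a + 5*I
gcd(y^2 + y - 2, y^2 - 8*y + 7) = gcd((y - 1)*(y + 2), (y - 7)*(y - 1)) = y - 1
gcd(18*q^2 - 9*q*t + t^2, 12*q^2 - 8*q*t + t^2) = 6*q - t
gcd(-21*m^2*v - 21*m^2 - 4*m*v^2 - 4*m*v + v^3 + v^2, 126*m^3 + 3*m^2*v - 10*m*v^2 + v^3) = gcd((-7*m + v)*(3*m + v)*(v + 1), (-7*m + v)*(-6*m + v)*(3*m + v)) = -21*m^2 - 4*m*v + v^2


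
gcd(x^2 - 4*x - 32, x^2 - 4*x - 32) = x^2 - 4*x - 32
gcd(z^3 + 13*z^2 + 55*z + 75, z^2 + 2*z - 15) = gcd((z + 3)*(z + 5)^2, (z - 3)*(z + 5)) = z + 5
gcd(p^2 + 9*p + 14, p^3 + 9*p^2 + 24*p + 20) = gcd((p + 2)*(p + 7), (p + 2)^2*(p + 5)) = p + 2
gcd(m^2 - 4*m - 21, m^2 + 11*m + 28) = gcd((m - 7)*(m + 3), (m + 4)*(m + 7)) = 1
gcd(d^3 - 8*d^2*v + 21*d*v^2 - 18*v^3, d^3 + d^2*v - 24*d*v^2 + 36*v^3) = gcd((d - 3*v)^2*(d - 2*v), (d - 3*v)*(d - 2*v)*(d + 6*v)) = d^2 - 5*d*v + 6*v^2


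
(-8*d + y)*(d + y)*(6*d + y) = -48*d^3 - 50*d^2*y - d*y^2 + y^3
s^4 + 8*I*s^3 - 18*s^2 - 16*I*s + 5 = (s + I)^3*(s + 5*I)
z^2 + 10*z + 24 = (z + 4)*(z + 6)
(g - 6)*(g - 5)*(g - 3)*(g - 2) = g^4 - 16*g^3 + 91*g^2 - 216*g + 180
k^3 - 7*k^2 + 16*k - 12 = (k - 3)*(k - 2)^2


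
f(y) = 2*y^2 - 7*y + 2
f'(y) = 4*y - 7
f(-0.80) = 8.88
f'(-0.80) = -10.20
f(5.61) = 25.67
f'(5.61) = 15.44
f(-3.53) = 51.63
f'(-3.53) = -21.12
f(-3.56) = 52.27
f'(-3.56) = -21.24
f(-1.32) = 14.72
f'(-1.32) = -12.28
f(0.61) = -1.53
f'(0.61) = -4.56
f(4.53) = 11.33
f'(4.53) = 11.12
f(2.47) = -3.09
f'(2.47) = 2.88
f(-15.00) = 557.00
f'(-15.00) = -67.00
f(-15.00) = 557.00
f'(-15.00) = -67.00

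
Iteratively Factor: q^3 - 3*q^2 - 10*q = (q - 5)*(q^2 + 2*q) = q*(q - 5)*(q + 2)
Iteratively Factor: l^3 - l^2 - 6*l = (l)*(l^2 - l - 6) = l*(l - 3)*(l + 2)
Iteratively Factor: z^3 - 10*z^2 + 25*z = (z)*(z^2 - 10*z + 25) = z*(z - 5)*(z - 5)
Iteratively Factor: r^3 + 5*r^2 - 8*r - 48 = (r + 4)*(r^2 + r - 12) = (r + 4)^2*(r - 3)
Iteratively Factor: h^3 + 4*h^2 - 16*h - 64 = (h + 4)*(h^2 - 16) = (h - 4)*(h + 4)*(h + 4)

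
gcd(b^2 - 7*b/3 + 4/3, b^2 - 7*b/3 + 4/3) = b^2 - 7*b/3 + 4/3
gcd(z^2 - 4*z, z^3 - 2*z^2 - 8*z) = z^2 - 4*z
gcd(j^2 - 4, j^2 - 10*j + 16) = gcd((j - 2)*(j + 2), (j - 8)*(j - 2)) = j - 2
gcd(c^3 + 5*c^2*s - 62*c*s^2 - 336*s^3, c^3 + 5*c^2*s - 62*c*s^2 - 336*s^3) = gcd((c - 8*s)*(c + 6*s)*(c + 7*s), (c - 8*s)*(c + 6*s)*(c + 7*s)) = -c^3 - 5*c^2*s + 62*c*s^2 + 336*s^3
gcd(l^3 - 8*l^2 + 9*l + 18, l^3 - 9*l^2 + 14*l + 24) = l^2 - 5*l - 6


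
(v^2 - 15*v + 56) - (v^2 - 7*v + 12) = 44 - 8*v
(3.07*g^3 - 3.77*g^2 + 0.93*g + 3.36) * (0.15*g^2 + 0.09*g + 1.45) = 0.4605*g^5 - 0.2892*g^4 + 4.2517*g^3 - 4.8788*g^2 + 1.6509*g + 4.872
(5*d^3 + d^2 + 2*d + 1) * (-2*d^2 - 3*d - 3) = -10*d^5 - 17*d^4 - 22*d^3 - 11*d^2 - 9*d - 3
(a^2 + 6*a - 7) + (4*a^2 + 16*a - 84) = 5*a^2 + 22*a - 91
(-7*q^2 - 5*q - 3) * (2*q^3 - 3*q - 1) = -14*q^5 - 10*q^4 + 15*q^3 + 22*q^2 + 14*q + 3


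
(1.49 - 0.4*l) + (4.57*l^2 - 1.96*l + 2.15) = 4.57*l^2 - 2.36*l + 3.64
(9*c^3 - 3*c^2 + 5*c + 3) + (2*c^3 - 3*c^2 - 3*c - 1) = 11*c^3 - 6*c^2 + 2*c + 2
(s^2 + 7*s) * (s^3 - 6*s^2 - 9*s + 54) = s^5 + s^4 - 51*s^3 - 9*s^2 + 378*s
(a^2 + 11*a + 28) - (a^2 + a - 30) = 10*a + 58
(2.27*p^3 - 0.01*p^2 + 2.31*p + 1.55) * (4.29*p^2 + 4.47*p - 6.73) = 9.7383*p^5 + 10.104*p^4 - 5.4119*p^3 + 17.0425*p^2 - 8.6178*p - 10.4315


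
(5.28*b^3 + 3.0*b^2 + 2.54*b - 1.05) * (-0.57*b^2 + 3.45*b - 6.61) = -3.0096*b^5 + 16.506*b^4 - 25.9986*b^3 - 10.4685*b^2 - 20.4119*b + 6.9405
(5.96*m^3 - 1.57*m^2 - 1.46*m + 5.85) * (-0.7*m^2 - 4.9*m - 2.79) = -4.172*m^5 - 28.105*m^4 - 7.9134*m^3 + 7.4393*m^2 - 24.5916*m - 16.3215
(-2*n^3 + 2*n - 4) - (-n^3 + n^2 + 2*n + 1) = -n^3 - n^2 - 5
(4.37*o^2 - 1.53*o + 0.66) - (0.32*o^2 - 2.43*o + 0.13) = 4.05*o^2 + 0.9*o + 0.53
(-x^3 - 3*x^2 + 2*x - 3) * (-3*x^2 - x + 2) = 3*x^5 + 10*x^4 - 5*x^3 + x^2 + 7*x - 6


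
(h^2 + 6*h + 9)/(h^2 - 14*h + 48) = (h^2 + 6*h + 9)/(h^2 - 14*h + 48)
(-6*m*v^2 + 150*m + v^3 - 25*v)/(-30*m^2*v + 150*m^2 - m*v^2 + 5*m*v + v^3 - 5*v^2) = (v + 5)/(5*m + v)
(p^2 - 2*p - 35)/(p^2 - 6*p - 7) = (p + 5)/(p + 1)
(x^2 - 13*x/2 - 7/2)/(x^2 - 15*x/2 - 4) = (x - 7)/(x - 8)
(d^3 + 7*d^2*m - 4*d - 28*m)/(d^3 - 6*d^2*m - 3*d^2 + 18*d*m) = (d^3 + 7*d^2*m - 4*d - 28*m)/(d*(d^2 - 6*d*m - 3*d + 18*m))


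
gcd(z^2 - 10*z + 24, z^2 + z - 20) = z - 4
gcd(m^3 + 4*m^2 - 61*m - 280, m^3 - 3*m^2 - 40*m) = m^2 - 3*m - 40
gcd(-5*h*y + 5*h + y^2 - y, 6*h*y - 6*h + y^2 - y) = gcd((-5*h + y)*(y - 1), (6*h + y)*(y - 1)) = y - 1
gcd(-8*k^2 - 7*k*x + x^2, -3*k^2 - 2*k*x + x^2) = k + x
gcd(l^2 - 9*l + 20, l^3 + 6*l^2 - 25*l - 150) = l - 5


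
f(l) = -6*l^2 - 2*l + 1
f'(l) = -12*l - 2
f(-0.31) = 1.04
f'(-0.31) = 1.72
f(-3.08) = -49.76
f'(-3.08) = 34.96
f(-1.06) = -3.62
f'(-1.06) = 10.72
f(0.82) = -4.67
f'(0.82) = -11.84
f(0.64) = -2.74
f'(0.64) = -9.68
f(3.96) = -101.01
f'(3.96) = -49.52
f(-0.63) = -0.12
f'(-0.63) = 5.56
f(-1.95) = -17.92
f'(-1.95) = 21.40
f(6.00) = -227.00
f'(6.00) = -74.00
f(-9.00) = -467.00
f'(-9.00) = 106.00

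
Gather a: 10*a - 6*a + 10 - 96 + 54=4*a - 32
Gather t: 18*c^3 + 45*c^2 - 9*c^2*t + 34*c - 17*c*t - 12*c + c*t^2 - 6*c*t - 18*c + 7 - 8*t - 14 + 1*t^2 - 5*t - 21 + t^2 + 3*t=18*c^3 + 45*c^2 + 4*c + t^2*(c + 2) + t*(-9*c^2 - 23*c - 10) - 28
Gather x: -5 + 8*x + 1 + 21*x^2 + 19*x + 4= 21*x^2 + 27*x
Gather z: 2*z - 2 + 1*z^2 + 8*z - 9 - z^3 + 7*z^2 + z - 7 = -z^3 + 8*z^2 + 11*z - 18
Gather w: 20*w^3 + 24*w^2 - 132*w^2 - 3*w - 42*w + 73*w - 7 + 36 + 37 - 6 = 20*w^3 - 108*w^2 + 28*w + 60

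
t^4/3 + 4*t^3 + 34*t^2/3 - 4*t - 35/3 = (t/3 + 1/3)*(t - 1)*(t + 5)*(t + 7)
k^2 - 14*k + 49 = (k - 7)^2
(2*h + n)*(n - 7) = 2*h*n - 14*h + n^2 - 7*n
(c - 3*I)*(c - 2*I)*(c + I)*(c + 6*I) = c^4 + 2*I*c^3 + 23*c^2 - 12*I*c + 36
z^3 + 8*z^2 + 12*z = z*(z + 2)*(z + 6)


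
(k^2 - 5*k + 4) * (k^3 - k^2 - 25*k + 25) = k^5 - 6*k^4 - 16*k^3 + 146*k^2 - 225*k + 100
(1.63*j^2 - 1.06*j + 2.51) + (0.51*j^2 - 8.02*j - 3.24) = 2.14*j^2 - 9.08*j - 0.73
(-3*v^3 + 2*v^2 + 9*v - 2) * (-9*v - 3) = 27*v^4 - 9*v^3 - 87*v^2 - 9*v + 6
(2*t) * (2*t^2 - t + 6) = 4*t^3 - 2*t^2 + 12*t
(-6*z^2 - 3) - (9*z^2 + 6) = -15*z^2 - 9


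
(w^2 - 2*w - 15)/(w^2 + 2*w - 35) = (w + 3)/(w + 7)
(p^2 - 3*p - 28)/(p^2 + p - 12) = (p - 7)/(p - 3)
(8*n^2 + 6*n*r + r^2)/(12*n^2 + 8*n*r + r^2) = (4*n + r)/(6*n + r)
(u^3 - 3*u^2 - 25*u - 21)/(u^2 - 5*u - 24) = (u^2 - 6*u - 7)/(u - 8)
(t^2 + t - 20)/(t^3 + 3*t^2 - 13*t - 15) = (t - 4)/(t^2 - 2*t - 3)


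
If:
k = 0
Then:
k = 0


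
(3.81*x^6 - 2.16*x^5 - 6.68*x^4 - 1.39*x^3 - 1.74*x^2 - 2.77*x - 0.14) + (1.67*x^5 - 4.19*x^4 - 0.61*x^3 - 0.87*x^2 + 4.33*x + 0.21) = 3.81*x^6 - 0.49*x^5 - 10.87*x^4 - 2.0*x^3 - 2.61*x^2 + 1.56*x + 0.07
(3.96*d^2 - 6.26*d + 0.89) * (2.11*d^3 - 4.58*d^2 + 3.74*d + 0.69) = 8.3556*d^5 - 31.3454*d^4 + 45.3591*d^3 - 24.7562*d^2 - 0.9908*d + 0.6141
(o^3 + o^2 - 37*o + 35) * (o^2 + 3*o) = o^5 + 4*o^4 - 34*o^3 - 76*o^2 + 105*o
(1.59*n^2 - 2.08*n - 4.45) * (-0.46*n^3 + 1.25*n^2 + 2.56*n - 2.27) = -0.7314*n^5 + 2.9443*n^4 + 3.5174*n^3 - 14.4966*n^2 - 6.6704*n + 10.1015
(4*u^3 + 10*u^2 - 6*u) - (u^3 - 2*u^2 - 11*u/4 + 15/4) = 3*u^3 + 12*u^2 - 13*u/4 - 15/4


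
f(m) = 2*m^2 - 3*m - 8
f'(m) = 4*m - 3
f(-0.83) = -4.13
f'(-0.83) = -6.32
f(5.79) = 41.68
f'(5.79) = 20.16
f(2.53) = -2.79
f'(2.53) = 7.12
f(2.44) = -3.41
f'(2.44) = 6.76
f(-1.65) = 2.40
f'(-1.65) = -9.60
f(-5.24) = 62.64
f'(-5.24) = -23.96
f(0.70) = -9.12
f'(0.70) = -0.20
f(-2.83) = 16.51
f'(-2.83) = -14.32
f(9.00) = 127.00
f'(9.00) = 33.00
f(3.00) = 1.00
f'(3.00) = 9.00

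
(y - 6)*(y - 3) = y^2 - 9*y + 18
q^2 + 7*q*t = q*(q + 7*t)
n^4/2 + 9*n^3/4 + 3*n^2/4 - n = n*(n/2 + 1/2)*(n - 1/2)*(n + 4)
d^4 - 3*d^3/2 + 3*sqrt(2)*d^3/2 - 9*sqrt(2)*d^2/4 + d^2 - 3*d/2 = d*(d - 3/2)*(d + sqrt(2)/2)*(d + sqrt(2))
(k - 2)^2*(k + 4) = k^3 - 12*k + 16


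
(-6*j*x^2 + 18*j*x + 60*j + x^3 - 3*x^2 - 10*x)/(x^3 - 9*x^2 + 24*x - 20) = (-6*j*x - 12*j + x^2 + 2*x)/(x^2 - 4*x + 4)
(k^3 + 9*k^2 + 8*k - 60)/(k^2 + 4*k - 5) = (k^2 + 4*k - 12)/(k - 1)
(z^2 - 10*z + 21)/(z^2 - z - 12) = (-z^2 + 10*z - 21)/(-z^2 + z + 12)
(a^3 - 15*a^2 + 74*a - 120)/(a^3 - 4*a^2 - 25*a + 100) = (a - 6)/(a + 5)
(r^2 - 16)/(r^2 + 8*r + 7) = (r^2 - 16)/(r^2 + 8*r + 7)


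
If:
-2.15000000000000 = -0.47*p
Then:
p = 4.57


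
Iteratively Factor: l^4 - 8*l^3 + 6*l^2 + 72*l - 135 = (l + 3)*(l^3 - 11*l^2 + 39*l - 45) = (l - 3)*(l + 3)*(l^2 - 8*l + 15) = (l - 5)*(l - 3)*(l + 3)*(l - 3)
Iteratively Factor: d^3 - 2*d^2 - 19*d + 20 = (d + 4)*(d^2 - 6*d + 5) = (d - 5)*(d + 4)*(d - 1)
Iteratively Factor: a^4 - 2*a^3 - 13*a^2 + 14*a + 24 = (a + 3)*(a^3 - 5*a^2 + 2*a + 8) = (a - 4)*(a + 3)*(a^2 - a - 2) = (a - 4)*(a - 2)*(a + 3)*(a + 1)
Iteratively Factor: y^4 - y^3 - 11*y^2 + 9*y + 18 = (y - 3)*(y^3 + 2*y^2 - 5*y - 6) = (y - 3)*(y + 1)*(y^2 + y - 6) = (y - 3)*(y - 2)*(y + 1)*(y + 3)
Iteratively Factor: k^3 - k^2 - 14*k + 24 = (k - 3)*(k^2 + 2*k - 8) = (k - 3)*(k - 2)*(k + 4)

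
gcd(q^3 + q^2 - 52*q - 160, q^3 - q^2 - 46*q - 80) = q^2 - 3*q - 40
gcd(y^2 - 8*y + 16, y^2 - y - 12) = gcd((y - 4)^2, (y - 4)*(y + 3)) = y - 4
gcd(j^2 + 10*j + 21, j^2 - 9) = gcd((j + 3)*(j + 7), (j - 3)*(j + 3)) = j + 3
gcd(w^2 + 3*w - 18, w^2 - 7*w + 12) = w - 3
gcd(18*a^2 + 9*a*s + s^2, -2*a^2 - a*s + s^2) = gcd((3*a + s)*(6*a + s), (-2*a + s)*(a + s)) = 1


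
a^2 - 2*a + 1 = (a - 1)^2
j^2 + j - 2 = (j - 1)*(j + 2)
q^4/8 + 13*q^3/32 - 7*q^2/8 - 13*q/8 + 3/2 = (q/4 + 1)*(q/2 + 1)*(q - 2)*(q - 3/4)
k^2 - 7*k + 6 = (k - 6)*(k - 1)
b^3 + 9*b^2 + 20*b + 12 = (b + 1)*(b + 2)*(b + 6)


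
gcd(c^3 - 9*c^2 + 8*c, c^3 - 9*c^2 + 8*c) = c^3 - 9*c^2 + 8*c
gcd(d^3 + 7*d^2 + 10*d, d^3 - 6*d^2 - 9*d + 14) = d + 2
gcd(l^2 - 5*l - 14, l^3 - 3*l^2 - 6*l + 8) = l + 2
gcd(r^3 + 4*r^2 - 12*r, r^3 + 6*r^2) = r^2 + 6*r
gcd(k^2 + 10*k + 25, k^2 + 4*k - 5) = k + 5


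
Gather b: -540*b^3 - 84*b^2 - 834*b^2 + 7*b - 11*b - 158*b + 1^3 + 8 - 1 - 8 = -540*b^3 - 918*b^2 - 162*b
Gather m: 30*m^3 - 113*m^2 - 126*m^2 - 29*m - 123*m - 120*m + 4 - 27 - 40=30*m^3 - 239*m^2 - 272*m - 63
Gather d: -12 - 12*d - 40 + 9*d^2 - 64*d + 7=9*d^2 - 76*d - 45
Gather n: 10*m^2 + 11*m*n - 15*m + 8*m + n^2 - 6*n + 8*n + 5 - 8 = 10*m^2 - 7*m + n^2 + n*(11*m + 2) - 3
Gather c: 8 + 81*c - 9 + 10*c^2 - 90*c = 10*c^2 - 9*c - 1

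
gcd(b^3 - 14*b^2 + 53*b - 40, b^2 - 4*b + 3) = b - 1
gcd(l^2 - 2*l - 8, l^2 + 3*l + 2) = l + 2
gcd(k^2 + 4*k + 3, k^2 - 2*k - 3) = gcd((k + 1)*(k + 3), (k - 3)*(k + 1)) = k + 1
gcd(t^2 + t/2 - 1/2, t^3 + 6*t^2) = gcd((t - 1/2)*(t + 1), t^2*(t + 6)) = 1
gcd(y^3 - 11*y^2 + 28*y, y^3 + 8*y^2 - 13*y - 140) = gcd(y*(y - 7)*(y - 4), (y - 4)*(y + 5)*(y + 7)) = y - 4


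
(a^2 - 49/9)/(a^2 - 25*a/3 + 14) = (a + 7/3)/(a - 6)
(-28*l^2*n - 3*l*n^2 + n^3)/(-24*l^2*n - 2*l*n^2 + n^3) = (7*l - n)/(6*l - n)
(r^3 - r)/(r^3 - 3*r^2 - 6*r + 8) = r*(r + 1)/(r^2 - 2*r - 8)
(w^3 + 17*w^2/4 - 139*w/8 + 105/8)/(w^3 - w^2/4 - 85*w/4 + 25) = (w^2 + 11*w/2 - 21/2)/(w^2 + w - 20)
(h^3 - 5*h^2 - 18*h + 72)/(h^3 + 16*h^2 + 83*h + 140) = (h^2 - 9*h + 18)/(h^2 + 12*h + 35)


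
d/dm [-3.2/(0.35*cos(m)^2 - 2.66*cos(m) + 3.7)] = (8.512 - 2.24*cos(m))*sin(m)/(0.35*cos(m)^2 - 2.66*cos(m) + 3.7)^2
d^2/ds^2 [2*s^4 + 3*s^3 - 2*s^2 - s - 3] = 24*s^2 + 18*s - 4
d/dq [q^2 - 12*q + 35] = 2*q - 12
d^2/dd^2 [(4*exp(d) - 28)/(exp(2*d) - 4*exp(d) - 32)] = 4*(exp(4*d) - 24*exp(3*d) + 276*exp(2*d) - 1136*exp(d) + 1920)*exp(d)/(exp(6*d) - 12*exp(5*d) - 48*exp(4*d) + 704*exp(3*d) + 1536*exp(2*d) - 12288*exp(d) - 32768)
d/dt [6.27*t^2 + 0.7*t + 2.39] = 12.54*t + 0.7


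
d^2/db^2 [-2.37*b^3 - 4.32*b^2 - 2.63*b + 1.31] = -14.22*b - 8.64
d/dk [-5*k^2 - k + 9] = -10*k - 1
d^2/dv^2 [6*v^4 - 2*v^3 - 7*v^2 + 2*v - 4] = 72*v^2 - 12*v - 14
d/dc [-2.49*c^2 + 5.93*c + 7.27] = 5.93 - 4.98*c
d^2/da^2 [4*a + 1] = 0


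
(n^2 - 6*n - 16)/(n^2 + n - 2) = (n - 8)/(n - 1)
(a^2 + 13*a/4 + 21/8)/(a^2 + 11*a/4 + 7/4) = (a + 3/2)/(a + 1)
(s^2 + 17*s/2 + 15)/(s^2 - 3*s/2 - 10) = (s + 6)/(s - 4)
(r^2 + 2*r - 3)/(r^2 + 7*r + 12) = (r - 1)/(r + 4)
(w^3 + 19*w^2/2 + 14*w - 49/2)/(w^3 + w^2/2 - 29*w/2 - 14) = (w^2 + 6*w - 7)/(w^2 - 3*w - 4)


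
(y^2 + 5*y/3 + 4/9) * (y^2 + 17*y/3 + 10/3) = y^4 + 22*y^3/3 + 119*y^2/9 + 218*y/27 + 40/27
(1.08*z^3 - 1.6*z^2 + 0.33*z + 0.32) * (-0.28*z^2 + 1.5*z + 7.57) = -0.3024*z^5 + 2.068*z^4 + 5.6832*z^3 - 11.7066*z^2 + 2.9781*z + 2.4224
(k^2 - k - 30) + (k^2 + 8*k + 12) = 2*k^2 + 7*k - 18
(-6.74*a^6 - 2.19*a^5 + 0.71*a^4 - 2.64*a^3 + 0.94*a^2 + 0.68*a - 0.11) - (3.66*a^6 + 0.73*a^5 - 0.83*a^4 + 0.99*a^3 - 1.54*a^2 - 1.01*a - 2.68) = -10.4*a^6 - 2.92*a^5 + 1.54*a^4 - 3.63*a^3 + 2.48*a^2 + 1.69*a + 2.57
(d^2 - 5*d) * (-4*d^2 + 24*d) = -4*d^4 + 44*d^3 - 120*d^2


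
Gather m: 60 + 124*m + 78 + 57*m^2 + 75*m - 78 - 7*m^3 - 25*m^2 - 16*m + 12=-7*m^3 + 32*m^2 + 183*m + 72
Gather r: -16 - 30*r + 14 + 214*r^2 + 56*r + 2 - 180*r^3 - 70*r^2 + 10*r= -180*r^3 + 144*r^2 + 36*r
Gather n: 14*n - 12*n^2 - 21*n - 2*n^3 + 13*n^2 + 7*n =-2*n^3 + n^2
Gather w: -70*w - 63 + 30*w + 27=-40*w - 36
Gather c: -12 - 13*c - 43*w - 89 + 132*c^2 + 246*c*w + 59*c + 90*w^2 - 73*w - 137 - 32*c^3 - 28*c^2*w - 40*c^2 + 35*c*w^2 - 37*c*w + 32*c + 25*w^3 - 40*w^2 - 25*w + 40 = -32*c^3 + c^2*(92 - 28*w) + c*(35*w^2 + 209*w + 78) + 25*w^3 + 50*w^2 - 141*w - 198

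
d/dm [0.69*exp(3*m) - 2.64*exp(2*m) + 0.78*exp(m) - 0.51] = (2.07*exp(2*m) - 5.28*exp(m) + 0.78)*exp(m)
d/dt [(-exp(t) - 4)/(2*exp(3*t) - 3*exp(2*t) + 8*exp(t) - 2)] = (4*exp(3*t) + 21*exp(2*t) - 24*exp(t) + 34)*exp(t)/(4*exp(6*t) - 12*exp(5*t) + 41*exp(4*t) - 56*exp(3*t) + 76*exp(2*t) - 32*exp(t) + 4)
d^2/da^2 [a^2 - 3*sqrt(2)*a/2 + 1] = 2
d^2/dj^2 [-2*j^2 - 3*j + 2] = -4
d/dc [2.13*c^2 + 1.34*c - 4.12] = 4.26*c + 1.34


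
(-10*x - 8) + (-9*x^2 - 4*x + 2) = -9*x^2 - 14*x - 6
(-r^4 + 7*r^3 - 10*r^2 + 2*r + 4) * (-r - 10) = r^5 + 3*r^4 - 60*r^3 + 98*r^2 - 24*r - 40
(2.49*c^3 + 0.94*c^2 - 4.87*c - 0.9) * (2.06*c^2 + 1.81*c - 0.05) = 5.1294*c^5 + 6.4433*c^4 - 8.4553*c^3 - 10.7157*c^2 - 1.3855*c + 0.045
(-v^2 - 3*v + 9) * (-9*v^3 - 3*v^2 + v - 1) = 9*v^5 + 30*v^4 - 73*v^3 - 29*v^2 + 12*v - 9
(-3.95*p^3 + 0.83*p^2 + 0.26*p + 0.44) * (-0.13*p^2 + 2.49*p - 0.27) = 0.5135*p^5 - 9.9434*p^4 + 3.0994*p^3 + 0.3661*p^2 + 1.0254*p - 0.1188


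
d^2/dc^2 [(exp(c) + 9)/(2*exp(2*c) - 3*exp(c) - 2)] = (4*exp(4*c) + 150*exp(3*c) - 138*exp(2*c) + 219*exp(c) - 50)*exp(c)/(8*exp(6*c) - 36*exp(5*c) + 30*exp(4*c) + 45*exp(3*c) - 30*exp(2*c) - 36*exp(c) - 8)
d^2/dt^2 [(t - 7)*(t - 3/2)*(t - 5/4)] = 6*t - 39/2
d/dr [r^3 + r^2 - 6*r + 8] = 3*r^2 + 2*r - 6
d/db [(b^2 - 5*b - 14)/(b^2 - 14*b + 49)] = -9/(b^2 - 14*b + 49)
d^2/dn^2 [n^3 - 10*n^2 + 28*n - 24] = 6*n - 20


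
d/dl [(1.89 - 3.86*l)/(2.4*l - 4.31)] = (29.04144*l - 52.153586)/(2.4*l - 4.31)^3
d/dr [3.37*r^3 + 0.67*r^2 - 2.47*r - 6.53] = 10.11*r^2 + 1.34*r - 2.47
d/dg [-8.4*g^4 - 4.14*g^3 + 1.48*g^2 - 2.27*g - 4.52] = -33.6*g^3 - 12.42*g^2 + 2.96*g - 2.27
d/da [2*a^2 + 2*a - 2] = 4*a + 2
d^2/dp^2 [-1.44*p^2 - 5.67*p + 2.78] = -2.88000000000000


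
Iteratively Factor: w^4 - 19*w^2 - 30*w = (w - 5)*(w^3 + 5*w^2 + 6*w) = (w - 5)*(w + 3)*(w^2 + 2*w) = w*(w - 5)*(w + 3)*(w + 2)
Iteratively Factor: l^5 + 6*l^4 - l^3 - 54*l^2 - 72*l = (l)*(l^4 + 6*l^3 - l^2 - 54*l - 72) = l*(l + 3)*(l^3 + 3*l^2 - 10*l - 24) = l*(l + 2)*(l + 3)*(l^2 + l - 12) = l*(l + 2)*(l + 3)*(l + 4)*(l - 3)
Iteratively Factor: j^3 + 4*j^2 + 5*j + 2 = (j + 1)*(j^2 + 3*j + 2) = (j + 1)^2*(j + 2)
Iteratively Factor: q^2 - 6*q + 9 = (q - 3)*(q - 3)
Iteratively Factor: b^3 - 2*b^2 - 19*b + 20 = (b - 5)*(b^2 + 3*b - 4) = (b - 5)*(b - 1)*(b + 4)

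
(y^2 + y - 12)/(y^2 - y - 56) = (-y^2 - y + 12)/(-y^2 + y + 56)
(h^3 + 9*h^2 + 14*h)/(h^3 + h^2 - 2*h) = (h + 7)/(h - 1)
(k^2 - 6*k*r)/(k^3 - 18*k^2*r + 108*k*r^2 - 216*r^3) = k/(k^2 - 12*k*r + 36*r^2)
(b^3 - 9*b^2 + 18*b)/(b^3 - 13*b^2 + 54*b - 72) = b/(b - 4)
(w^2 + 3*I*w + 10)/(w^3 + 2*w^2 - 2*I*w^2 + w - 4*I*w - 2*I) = (w + 5*I)/(w^2 + 2*w + 1)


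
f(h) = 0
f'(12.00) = 0.00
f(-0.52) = 0.00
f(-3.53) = 0.00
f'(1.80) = 0.00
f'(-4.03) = 0.00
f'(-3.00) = 0.00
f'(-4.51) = 0.00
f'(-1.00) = 0.00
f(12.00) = 0.00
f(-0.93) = 0.00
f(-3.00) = 0.00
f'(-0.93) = 0.00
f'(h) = 0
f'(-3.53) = 0.00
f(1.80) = 0.00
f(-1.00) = 0.00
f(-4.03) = 0.00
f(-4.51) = 0.00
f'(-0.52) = 0.00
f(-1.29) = 0.00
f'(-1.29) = 0.00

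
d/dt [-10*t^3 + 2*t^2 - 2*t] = -30*t^2 + 4*t - 2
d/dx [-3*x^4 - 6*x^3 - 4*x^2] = 2*x*(-6*x^2 - 9*x - 4)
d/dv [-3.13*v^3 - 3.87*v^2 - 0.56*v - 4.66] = -9.39*v^2 - 7.74*v - 0.56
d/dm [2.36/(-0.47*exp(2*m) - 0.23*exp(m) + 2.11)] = (2.2184*exp(m) + 0.5428)*exp(m)/(0.47*exp(2*m) + 0.23*exp(m) - 2.11)^2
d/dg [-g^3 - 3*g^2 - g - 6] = -3*g^2 - 6*g - 1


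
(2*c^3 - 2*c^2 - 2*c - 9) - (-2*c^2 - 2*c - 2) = 2*c^3 - 7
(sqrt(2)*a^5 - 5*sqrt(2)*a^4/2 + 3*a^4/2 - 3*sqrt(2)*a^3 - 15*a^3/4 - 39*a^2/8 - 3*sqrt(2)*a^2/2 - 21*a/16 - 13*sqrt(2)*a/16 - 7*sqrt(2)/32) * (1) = sqrt(2)*a^5 - 5*sqrt(2)*a^4/2 + 3*a^4/2 - 3*sqrt(2)*a^3 - 15*a^3/4 - 39*a^2/8 - 3*sqrt(2)*a^2/2 - 21*a/16 - 13*sqrt(2)*a/16 - 7*sqrt(2)/32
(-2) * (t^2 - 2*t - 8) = -2*t^2 + 4*t + 16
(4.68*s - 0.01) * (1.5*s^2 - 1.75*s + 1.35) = 7.02*s^3 - 8.205*s^2 + 6.3355*s - 0.0135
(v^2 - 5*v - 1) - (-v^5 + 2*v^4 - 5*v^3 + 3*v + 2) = v^5 - 2*v^4 + 5*v^3 + v^2 - 8*v - 3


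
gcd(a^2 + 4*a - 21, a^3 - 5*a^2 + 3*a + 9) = a - 3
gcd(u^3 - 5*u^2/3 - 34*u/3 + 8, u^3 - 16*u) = u - 4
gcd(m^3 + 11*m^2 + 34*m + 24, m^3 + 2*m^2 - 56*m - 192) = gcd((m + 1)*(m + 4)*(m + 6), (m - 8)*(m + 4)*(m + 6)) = m^2 + 10*m + 24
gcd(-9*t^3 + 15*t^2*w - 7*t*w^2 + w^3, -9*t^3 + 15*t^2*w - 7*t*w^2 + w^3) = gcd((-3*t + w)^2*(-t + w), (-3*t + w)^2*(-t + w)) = 9*t^3 - 15*t^2*w + 7*t*w^2 - w^3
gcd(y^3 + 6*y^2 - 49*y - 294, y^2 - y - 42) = y^2 - y - 42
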